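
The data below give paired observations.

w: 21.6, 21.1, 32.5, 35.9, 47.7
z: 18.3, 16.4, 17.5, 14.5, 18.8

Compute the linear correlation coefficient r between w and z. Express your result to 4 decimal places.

n = 5, Σw = 158.8, Σz = 85.5, Σw² = 5532.12, Σz² = 1473.79, Σwz = 2727.38
nΣwz − ΣwΣz = 13636.9 − 13577.4 = 59.5
nΣw² − (Σw)² = 27660.6 − 25217.44 = 2443.16; nΣz² − (Σz)² = 7368.95 − 7310.25 = 58.7
r = 59.5 / √(2443.16 × 58.7) = 59.5 / 378.6997 ≈ 0.1571

0.1571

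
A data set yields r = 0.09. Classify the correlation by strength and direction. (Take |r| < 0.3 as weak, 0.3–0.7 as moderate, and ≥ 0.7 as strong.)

weak positive

r = 0.09 > 0 so the relationship is positive.
|r| = 0.09, which falls in the weak range.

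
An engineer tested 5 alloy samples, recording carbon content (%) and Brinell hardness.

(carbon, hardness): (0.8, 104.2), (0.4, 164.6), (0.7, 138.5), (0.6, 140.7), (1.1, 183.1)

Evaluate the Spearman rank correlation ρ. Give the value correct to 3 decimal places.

Rank carbon: 4, 1, 3, 2, 5
Rank hardness: 1, 4, 2, 3, 5
d = rank(carbon) − rank(hardness): 3, -3, 1, -1, 0; Σd² = 20
ρ = 1 − 6Σd² / [n(n²−1)] = 1 − 6×20 / (5×24) = 1 − 120/120 ≈ 0.000

0.000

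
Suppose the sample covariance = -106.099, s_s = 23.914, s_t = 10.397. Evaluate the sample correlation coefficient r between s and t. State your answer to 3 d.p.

r = Cov(s,t) / (s_s · s_t) = -106.099 / (23.914 × 10.397)
  = -106.099 / 248.6339 ≈ -0.427

-0.427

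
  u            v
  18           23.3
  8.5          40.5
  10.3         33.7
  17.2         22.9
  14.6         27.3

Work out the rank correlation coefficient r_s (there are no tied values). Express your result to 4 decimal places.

Rank u: 5, 1, 2, 4, 3
Rank v: 2, 5, 4, 1, 3
d = rank(u) − rank(v): 3, -4, -2, 3, 0; Σd² = 38
ρ = 1 − 6Σd² / [n(n²−1)] = 1 − 6×38 / (5×24) = 1 − 228/120 ≈ -0.9000

-0.9000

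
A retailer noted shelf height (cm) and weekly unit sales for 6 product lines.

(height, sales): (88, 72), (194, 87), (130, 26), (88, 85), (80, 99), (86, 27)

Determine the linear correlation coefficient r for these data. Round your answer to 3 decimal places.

0.051

n = 6, Σx = 666, Σy = 396, Σx² = 83820, Σy² = 31184, Σxy = 44316
nΣxy − ΣxΣy = 265896 − 263736 = 2160
nΣx² − (Σx)² = 502920 − 443556 = 59364; nΣy² − (Σy)² = 187104 − 156816 = 30288
r = 2160 / √(59364 × 30288) = 2160 / 42403.0286 ≈ 0.051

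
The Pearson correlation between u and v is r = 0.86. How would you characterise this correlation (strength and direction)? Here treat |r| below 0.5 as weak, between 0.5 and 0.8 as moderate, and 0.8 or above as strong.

strong positive

r = 0.86 > 0 so the relationship is positive.
|r| = 0.86, which falls in the strong range.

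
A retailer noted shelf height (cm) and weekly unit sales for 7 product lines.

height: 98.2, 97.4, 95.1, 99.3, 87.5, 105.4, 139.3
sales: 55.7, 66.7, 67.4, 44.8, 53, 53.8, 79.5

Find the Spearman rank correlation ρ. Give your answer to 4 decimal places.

0.1786

Rank height: 4, 3, 2, 5, 1, 6, 7
Rank sales: 4, 5, 6, 1, 2, 3, 7
d = rank(height) − rank(sales): 0, -2, -4, 4, -1, 3, 0; Σd² = 46
ρ = 1 − 6Σd² / [n(n²−1)] = 1 − 6×46 / (7×48) = 1 − 276/336 ≈ 0.1786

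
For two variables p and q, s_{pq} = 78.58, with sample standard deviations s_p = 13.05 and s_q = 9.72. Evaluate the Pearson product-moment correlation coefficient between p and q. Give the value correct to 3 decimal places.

0.619

r = Cov(p,q) / (s_p · s_q) = 78.58 / (13.05 × 9.72)
  = 78.58 / 126.8460 ≈ 0.619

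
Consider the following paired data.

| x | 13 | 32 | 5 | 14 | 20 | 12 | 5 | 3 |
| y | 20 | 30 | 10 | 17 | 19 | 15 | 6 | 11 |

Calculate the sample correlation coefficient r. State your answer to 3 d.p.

0.942

n = 8, Σx = 104, Σy = 128, Σx² = 1992, Σy² = 2432, Σxy = 2131
nΣxy − ΣxΣy = 17048 − 13312 = 3736
nΣx² − (Σx)² = 15936 − 10816 = 5120; nΣy² − (Σy)² = 19456 − 16384 = 3072
r = 3736 / √(5120 × 3072) = 3736 / 3965.9349 ≈ 0.942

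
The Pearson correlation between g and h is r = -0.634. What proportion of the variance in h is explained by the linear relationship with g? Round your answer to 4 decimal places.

r² = (-0.634)² = 0.4020

0.4020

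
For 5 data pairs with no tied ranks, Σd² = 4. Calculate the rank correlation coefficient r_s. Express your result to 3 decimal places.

0.800

ρ = 1 − 6Σd² / [n(n²−1)] = 1 − 6×4 / (5×24)
  = 1 − 24/120 = 1 − 0.2000 ≈ 0.800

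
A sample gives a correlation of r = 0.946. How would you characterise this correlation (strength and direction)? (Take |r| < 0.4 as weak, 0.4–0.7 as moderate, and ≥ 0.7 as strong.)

strong positive

r = 0.946 > 0 so the relationship is positive.
|r| = 0.946, which falls in the strong range.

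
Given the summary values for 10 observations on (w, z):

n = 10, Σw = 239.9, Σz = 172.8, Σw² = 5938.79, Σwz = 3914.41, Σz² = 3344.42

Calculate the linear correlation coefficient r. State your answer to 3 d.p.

r = (nΣwz − ΣwΣz) / √[(nΣw² − (Σw)²)(nΣz² − (Σz)²)]
Numerator: 10×3914.41 − 239.9×172.8 = -2310.62
Denominator: √[(59387.9 − 57552.01)(33444.2 − 29859.84)] = √[1835.89 × 3584.36] = 2565.2467
r = -2310.62 / 2565.2467 ≈ -0.901

-0.901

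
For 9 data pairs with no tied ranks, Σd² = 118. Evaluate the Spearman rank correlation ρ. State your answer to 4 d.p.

0.0167

ρ = 1 − 6Σd² / [n(n²−1)] = 1 − 6×118 / (9×80)
  = 1 − 708/720 = 1 − 0.98333 ≈ 0.0167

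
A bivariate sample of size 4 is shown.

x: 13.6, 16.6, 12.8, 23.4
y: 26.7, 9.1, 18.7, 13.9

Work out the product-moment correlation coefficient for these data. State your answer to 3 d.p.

-0.522

n = 4, Σx = 66.4, Σy = 68.4, Σx² = 1171.92, Σy² = 1338.6, Σxy = 1078.8
nΣxy − ΣxΣy = 4315.2 − 4541.76 = -226.56
nΣx² − (Σx)² = 4687.68 − 4408.96 = 278.72; nΣy² − (Σy)² = 5354.4 − 4678.56 = 675.84
r = -226.56 / √(278.72 × 675.84) = -226.56 / 434.0163 ≈ -0.522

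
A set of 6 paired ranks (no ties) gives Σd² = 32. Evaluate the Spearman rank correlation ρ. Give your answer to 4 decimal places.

0.0857

ρ = 1 − 6Σd² / [n(n²−1)] = 1 − 6×32 / (6×35)
  = 1 − 192/210 = 1 − 0.91429 ≈ 0.0857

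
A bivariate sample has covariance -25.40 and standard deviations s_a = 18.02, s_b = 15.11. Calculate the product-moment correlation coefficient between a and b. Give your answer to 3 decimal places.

-0.093

r = Cov(a,b) / (s_a · s_b) = -25.40 / (18.02 × 15.11)
  = -25.40 / 272.2822 ≈ -0.093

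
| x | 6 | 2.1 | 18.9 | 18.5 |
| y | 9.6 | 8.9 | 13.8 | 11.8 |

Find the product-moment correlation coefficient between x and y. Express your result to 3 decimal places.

0.936

n = 4, Σx = 45.5, Σy = 44.1, Σx² = 739.87, Σy² = 501.05, Σxy = 555.41
nΣxy − ΣxΣy = 2221.64 − 2006.55 = 215.09
nΣx² − (Σx)² = 2959.48 − 2070.25 = 889.23; nΣy² − (Σy)² = 2004.2 − 1944.81 = 59.39
r = 215.09 / √(889.23 × 59.39) = 215.09 / 229.8072 ≈ 0.936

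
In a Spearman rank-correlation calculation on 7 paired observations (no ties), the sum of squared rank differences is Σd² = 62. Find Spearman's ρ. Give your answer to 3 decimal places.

-0.107

ρ = 1 − 6Σd² / [n(n²−1)] = 1 − 6×62 / (7×48)
  = 1 − 372/336 = 1 − 1.1071 ≈ -0.107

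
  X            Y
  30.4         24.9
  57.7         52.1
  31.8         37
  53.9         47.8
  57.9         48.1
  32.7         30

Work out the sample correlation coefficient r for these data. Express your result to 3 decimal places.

n = 6, ΣX = 264.4, ΣY = 239.9, ΣX² = 12591.6, ΣY² = 10201.87, ΣXY = 11282.14
nΣXY − ΣXΣY = 67692.84 − 63429.56 = 4263.28
nΣX² − (ΣX)² = 75549.6 − 69907.36 = 5642.24; nΣY² − (ΣY)² = 61211.22 − 57552.01 = 3659.21
r = 4263.28 / √(5642.24 × 3659.21) = 4263.28 / 4543.8025 ≈ 0.938

0.938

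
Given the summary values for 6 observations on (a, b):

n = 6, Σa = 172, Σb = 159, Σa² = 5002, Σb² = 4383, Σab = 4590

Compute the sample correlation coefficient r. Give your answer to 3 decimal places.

r = (nΣab − ΣaΣb) / √[(nΣa² − (Σa)²)(nΣb² − (Σb)²)]
Numerator: 6×4590 − 172×159 = 192
Denominator: √[(30012 − 29584)(26298 − 25281)] = √[428 × 1017] = 659.7545
r = 192 / 659.7545 ≈ 0.291

0.291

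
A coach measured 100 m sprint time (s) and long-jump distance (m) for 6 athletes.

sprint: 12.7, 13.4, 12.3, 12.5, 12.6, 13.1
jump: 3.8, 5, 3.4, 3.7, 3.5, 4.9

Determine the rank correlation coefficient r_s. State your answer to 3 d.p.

0.943

Rank sprint: 4, 6, 1, 2, 3, 5
Rank jump: 4, 6, 1, 3, 2, 5
d = rank(sprint) − rank(jump): 0, 0, 0, -1, 1, 0; Σd² = 2
ρ = 1 − 6Σd² / [n(n²−1)] = 1 − 6×2 / (6×35) = 1 − 12/210 ≈ 0.943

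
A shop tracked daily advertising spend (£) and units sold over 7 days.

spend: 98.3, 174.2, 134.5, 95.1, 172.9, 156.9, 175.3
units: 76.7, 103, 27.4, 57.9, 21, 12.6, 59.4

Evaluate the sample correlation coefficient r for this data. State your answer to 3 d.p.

n = 7, Σx = 1007.2, Σy = 358, Σx² = 152384.9, Σy² = 24723.18, Σxy = 50694.46
nΣxy − ΣxΣy = 354861.22 − 360577.6 = -5716.38
nΣx² − (Σx)² = 1066694.3 − 1014451.84 = 52242.46; nΣy² − (Σy)² = 173062.26 − 128164 = 44898.26
r = -5716.38 / √(52242.46 × 44898.26) = -5716.38 / 48431.3489 ≈ -0.118

-0.118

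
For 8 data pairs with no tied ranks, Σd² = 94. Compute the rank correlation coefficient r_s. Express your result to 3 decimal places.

ρ = 1 − 6Σd² / [n(n²−1)] = 1 − 6×94 / (8×63)
  = 1 − 564/504 = 1 − 1.1190 ≈ -0.119

-0.119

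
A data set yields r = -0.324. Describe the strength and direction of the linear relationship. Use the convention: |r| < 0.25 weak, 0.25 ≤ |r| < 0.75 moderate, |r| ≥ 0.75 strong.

r = -0.324 < 0 so the relationship is negative.
|r| = 0.324, which falls in the moderate range.

moderate negative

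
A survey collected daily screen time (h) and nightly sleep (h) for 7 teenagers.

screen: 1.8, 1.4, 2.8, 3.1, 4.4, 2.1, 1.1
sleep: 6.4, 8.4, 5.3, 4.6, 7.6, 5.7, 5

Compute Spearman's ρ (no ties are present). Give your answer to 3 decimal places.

-0.071

Rank screen: 3, 2, 5, 6, 7, 4, 1
Rank sleep: 5, 7, 3, 1, 6, 4, 2
d = rank(screen) − rank(sleep): -2, -5, 2, 5, 1, 0, -1; Σd² = 60
ρ = 1 − 6Σd² / [n(n²−1)] = 1 − 6×60 / (7×48) = 1 − 360/336 ≈ -0.071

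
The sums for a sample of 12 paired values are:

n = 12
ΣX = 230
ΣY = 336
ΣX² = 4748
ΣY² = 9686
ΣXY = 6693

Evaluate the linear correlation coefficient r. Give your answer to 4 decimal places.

r = (nΣXY − ΣXΣY) / √[(nΣX² − (ΣX)²)(nΣY² − (ΣY)²)]
Numerator: 12×6693 − 230×336 = 3036
Denominator: √[(56976 − 52900)(116232 − 112896)] = √[4076 × 3336] = 3687.4837
r = 3036 / 3687.4837 ≈ 0.8233

0.8233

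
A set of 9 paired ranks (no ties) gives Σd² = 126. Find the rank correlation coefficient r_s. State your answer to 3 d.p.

-0.050

ρ = 1 − 6Σd² / [n(n²−1)] = 1 − 6×126 / (9×80)
  = 1 − 756/720 = 1 − 1.0500 ≈ -0.050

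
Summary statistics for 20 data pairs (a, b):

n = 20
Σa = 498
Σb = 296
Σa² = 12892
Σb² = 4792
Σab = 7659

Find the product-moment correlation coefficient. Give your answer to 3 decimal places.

0.642

r = (nΣab − ΣaΣb) / √[(nΣa² − (Σa)²)(nΣb² − (Σb)²)]
Numerator: 20×7659 − 498×296 = 5772
Denominator: √[(257840 − 248004)(95840 − 87616)] = √[9836 × 8224] = 8993.9571
r = 5772 / 8993.9571 ≈ 0.642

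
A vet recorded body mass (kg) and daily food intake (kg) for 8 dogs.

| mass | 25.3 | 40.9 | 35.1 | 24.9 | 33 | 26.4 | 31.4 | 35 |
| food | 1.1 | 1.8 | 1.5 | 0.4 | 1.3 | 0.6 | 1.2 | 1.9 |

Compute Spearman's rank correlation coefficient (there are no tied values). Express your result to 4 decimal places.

0.9048

Rank mass: 2, 8, 7, 1, 5, 3, 4, 6
Rank food: 3, 7, 6, 1, 5, 2, 4, 8
d = rank(mass) − rank(food): -1, 1, 1, 0, 0, 1, 0, -2; Σd² = 8
ρ = 1 − 6Σd² / [n(n²−1)] = 1 − 6×8 / (8×63) = 1 − 48/504 ≈ 0.9048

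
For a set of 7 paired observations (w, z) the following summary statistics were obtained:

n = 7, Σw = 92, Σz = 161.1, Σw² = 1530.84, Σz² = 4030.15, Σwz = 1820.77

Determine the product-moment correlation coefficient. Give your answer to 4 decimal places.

-0.9206

r = (nΣwz − ΣwΣz) / √[(nΣw² − (Σw)²)(nΣz² − (Σz)²)]
Numerator: 7×1820.77 − 92×161.1 = -2075.81
Denominator: √[(10715.88 − 8464)(28211.05 − 25953.21)] = √[2251.88 × 2257.84] = 2254.8580
r = -2075.81 / 2254.8580 ≈ -0.9206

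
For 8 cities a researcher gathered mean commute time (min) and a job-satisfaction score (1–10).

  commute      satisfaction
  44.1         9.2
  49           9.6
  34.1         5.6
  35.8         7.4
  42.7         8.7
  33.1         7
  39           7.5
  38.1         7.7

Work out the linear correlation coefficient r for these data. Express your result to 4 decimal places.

n = 8, Σx = 315.9, Σy = 62.7, Σx² = 12681.77, Σy² = 503.15, Σxy = 2521.06
nΣxy − ΣxΣy = 20168.48 − 19806.93 = 361.55
nΣx² − (Σx)² = 101454.16 − 99792.81 = 1661.35; nΣy² − (Σy)² = 4025.2 − 3931.29 = 93.91
r = 361.55 / √(1661.35 × 93.91) = 361.55 / 394.9904 ≈ 0.9153

0.9153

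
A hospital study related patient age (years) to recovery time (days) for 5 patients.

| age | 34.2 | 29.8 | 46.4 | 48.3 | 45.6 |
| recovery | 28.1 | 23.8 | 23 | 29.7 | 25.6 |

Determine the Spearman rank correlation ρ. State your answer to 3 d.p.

Rank age: 2, 1, 4, 5, 3
Rank recovery: 4, 2, 1, 5, 3
d = rank(age) − rank(recovery): -2, -1, 3, 0, 0; Σd² = 14
ρ = 1 − 6Σd² / [n(n²−1)] = 1 − 6×14 / (5×24) = 1 − 84/120 ≈ 0.300

0.300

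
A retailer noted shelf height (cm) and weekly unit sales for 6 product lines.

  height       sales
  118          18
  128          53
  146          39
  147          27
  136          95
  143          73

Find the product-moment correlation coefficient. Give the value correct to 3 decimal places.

0.209

n = 6, Σx = 818, Σy = 305, Σx² = 112178, Σy² = 19737, Σxy = 41930
nΣxy − ΣxΣy = 251580 − 249490 = 2090
nΣx² − (Σx)² = 673068 − 669124 = 3944; nΣy² − (Σy)² = 118422 − 93025 = 25397
r = 2090 / √(3944 × 25397) = 2090 / 10008.2850 ≈ 0.209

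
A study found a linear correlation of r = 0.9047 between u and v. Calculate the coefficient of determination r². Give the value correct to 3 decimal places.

r² = (0.9047)² = 0.818

0.818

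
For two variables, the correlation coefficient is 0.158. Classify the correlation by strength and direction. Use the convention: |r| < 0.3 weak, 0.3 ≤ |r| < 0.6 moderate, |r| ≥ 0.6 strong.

weak positive

r = 0.158 > 0 so the relationship is positive.
|r| = 0.158, which falls in the weak range.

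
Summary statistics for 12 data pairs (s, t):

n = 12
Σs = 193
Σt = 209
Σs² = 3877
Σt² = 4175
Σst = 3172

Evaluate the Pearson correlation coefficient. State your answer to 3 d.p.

-0.295

r = (nΣst − ΣsΣt) / √[(nΣs² − (Σs)²)(nΣt² − (Σt)²)]
Numerator: 12×3172 − 193×209 = -2273
Denominator: √[(46524 − 37249)(50100 − 43681)] = √[9275 × 6419] = 7715.9721
r = -2273 / 7715.9721 ≈ -0.295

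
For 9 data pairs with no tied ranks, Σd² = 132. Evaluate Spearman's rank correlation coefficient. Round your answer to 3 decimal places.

ρ = 1 − 6Σd² / [n(n²−1)] = 1 − 6×132 / (9×80)
  = 1 − 792/720 = 1 − 1.1000 ≈ -0.100

-0.100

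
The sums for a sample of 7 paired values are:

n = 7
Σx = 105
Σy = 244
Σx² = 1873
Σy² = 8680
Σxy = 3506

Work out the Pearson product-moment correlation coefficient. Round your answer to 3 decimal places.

-0.675

r = (nΣxy − ΣxΣy) / √[(nΣx² − (Σx)²)(nΣy² − (Σy)²)]
Numerator: 7×3506 − 105×244 = -1078
Denominator: √[(13111 − 11025)(60760 − 59536)] = √[2086 × 1224] = 1597.8936
r = -1078 / 1597.8936 ≈ -0.675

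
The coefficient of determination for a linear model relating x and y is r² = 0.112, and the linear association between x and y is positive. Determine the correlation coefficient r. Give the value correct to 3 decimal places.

|r| = √0.112 = 0.335
The association is positive, so r = 0.335.

0.335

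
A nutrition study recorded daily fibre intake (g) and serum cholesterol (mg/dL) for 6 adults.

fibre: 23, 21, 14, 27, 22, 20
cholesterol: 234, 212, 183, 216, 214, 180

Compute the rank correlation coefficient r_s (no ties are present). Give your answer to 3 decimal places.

0.886

Rank fibre: 5, 3, 1, 6, 4, 2
Rank cholesterol: 6, 3, 2, 5, 4, 1
d = rank(fibre) − rank(cholesterol): -1, 0, -1, 1, 0, 1; Σd² = 4
ρ = 1 − 6Σd² / [n(n²−1)] = 1 − 6×4 / (6×35) = 1 − 24/210 ≈ 0.886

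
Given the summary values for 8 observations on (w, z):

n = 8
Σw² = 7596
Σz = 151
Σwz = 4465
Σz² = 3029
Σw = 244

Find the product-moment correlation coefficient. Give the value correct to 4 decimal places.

-0.8465

r = (nΣwz − ΣwΣz) / √[(nΣw² − (Σw)²)(nΣz² − (Σz)²)]
Numerator: 8×4465 − 244×151 = -1124
Denominator: √[(60768 − 59536)(24232 − 22801)] = √[1232 × 1431] = 1327.7771
r = -1124 / 1327.7771 ≈ -0.8465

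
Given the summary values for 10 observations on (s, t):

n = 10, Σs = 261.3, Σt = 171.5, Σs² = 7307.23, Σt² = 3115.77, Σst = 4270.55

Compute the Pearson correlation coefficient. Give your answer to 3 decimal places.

r = (nΣst − ΣsΣt) / √[(nΣs² − (Σs)²)(nΣt² − (Σt)²)]
Numerator: 10×4270.55 − 261.3×171.5 = -2107.45
Denominator: √[(73072.3 − 68277.69)(31157.7 − 29412.25)] = √[4794.61 × 1745.45] = 2892.8795
r = -2107.45 / 2892.8795 ≈ -0.728

-0.728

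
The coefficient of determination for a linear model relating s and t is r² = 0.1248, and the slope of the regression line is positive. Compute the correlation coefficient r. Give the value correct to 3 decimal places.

|r| = √0.1248 = 0.353
The association is positive, so r = 0.353.

0.353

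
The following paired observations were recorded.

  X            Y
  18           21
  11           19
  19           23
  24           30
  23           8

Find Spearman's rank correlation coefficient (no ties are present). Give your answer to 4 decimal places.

Rank X: 2, 1, 3, 5, 4
Rank Y: 3, 2, 4, 5, 1
d = rank(X) − rank(Y): -1, -1, -1, 0, 3; Σd² = 12
ρ = 1 − 6Σd² / [n(n²−1)] = 1 − 6×12 / (5×24) = 1 − 72/120 ≈ 0.4000

0.4000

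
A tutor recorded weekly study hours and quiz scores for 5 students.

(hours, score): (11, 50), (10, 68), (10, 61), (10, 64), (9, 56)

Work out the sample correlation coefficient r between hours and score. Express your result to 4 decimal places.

-0.3024

n = 5, Σx = 50, Σy = 299, Σx² = 502, Σy² = 18077, Σxy = 2984
nΣxy − ΣxΣy = 14920 − 14950 = -30
nΣx² − (Σx)² = 2510 − 2500 = 10; nΣy² − (Σy)² = 90385 − 89401 = 984
r = -30 / √(10 × 984) = -30 / 99.1968 ≈ -0.3024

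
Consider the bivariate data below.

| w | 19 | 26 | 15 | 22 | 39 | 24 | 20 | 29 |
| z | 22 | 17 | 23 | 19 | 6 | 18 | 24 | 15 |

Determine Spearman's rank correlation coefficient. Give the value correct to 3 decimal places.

Rank w: 2, 6, 1, 4, 8, 5, 3, 7
Rank z: 6, 3, 7, 5, 1, 4, 8, 2
d = rank(w) − rank(z): -4, 3, -6, -1, 7, 1, -5, 5; Σd² = 162
ρ = 1 − 6Σd² / [n(n²−1)] = 1 − 6×162 / (8×63) = 1 − 972/504 ≈ -0.929

-0.929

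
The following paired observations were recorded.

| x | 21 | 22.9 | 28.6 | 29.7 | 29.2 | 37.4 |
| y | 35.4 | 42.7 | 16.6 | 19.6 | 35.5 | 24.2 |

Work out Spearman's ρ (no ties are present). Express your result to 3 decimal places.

Rank x: 1, 2, 3, 5, 4, 6
Rank y: 4, 6, 1, 2, 5, 3
d = rank(x) − rank(y): -3, -4, 2, 3, -1, 3; Σd² = 48
ρ = 1 − 6Σd² / [n(n²−1)] = 1 − 6×48 / (6×35) = 1 − 288/210 ≈ -0.371

-0.371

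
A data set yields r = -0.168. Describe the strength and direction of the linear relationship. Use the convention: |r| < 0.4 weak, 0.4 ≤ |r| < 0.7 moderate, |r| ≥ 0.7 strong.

weak negative

r = -0.168 < 0 so the relationship is negative.
|r| = 0.168, which falls in the weak range.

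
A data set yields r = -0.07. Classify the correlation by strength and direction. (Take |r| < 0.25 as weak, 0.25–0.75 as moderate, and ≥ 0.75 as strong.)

weak negative

r = -0.07 < 0 so the relationship is negative.
|r| = 0.07, which falls in the weak range.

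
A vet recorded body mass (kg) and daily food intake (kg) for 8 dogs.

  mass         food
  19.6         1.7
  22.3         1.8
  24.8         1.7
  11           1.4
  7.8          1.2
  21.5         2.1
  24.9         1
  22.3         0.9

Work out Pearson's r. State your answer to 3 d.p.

0.163

n = 8, Σx = 154.2, Σy = 11.8, Σx² = 3257.88, Σy² = 18.64, Σxy = 230.5
nΣxy − ΣxΣy = 1844 − 1819.56 = 24.44
nΣx² − (Σx)² = 26063.04 − 23777.64 = 2285.4; nΣy² − (Σy)² = 149.12 − 139.24 = 9.88
r = 24.44 / √(2285.4 × 9.88) = 24.44 / 150.2656 ≈ 0.163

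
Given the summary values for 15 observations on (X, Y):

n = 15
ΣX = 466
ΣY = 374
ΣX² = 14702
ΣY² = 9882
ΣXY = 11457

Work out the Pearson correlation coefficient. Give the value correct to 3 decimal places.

r = (nΣXY − ΣXΣY) / √[(nΣX² − (ΣX)²)(nΣY² − (ΣY)²)]
Numerator: 15×11457 − 466×374 = -2429
Denominator: √[(220530 − 217156)(148230 − 139876)] = √[3374 × 8354] = 5309.0862
r = -2429 / 5309.0862 ≈ -0.458

-0.458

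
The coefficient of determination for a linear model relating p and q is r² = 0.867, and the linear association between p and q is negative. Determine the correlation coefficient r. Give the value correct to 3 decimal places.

-0.931

|r| = √0.867 = 0.931
The association is negative, so r = −0.931.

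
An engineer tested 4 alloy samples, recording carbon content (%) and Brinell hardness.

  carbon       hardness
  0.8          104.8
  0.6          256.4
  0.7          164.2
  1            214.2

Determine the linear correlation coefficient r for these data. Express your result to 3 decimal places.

-0.190

n = 4, Σx = 3.1, Σy = 739.6, Σx² = 2.49, Σy² = 149567.28, Σxy = 566.82
nΣxy − ΣxΣy = 2267.28 − 2292.76 = -25.48
nΣx² − (Σx)² = 9.96 − 9.61 = 0.35; nΣy² − (Σy)² = 598269.12 − 547008.16 = 51260.96
r = -25.48 / √(0.35 × 51260.96) = -25.48 / 133.9453 ≈ -0.190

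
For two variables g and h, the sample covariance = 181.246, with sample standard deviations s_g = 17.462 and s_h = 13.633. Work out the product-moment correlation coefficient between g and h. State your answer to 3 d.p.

0.761

r = Cov(g,h) / (s_g · s_h) = 181.246 / (17.462 × 13.633)
  = 181.246 / 238.0594 ≈ 0.761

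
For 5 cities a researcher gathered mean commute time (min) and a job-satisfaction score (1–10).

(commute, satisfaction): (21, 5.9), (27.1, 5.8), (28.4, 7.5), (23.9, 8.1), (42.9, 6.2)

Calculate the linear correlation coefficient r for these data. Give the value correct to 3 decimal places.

n = 5, Σx = 143.3, Σy = 33.5, Σx² = 4393.59, Σy² = 228.75, Σxy = 953.65
nΣxy − ΣxΣy = 4768.25 − 4800.55 = -32.3
nΣx² − (Σx)² = 21967.95 − 20534.89 = 1433.06; nΣy² − (Σy)² = 1143.75 − 1122.25 = 21.5
r = -32.3 / √(1433.06 × 21.5) = -32.3 / 175.5300 ≈ -0.184

-0.184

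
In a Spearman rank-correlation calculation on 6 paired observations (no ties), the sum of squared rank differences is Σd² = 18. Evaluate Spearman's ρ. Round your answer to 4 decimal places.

ρ = 1 − 6Σd² / [n(n²−1)] = 1 − 6×18 / (6×35)
  = 1 − 108/210 = 1 − 0.51429 ≈ 0.4857

0.4857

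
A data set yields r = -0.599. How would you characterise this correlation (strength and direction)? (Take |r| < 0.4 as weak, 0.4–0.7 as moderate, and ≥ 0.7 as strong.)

moderate negative

r = -0.599 < 0 so the relationship is negative.
|r| = 0.599, which falls in the moderate range.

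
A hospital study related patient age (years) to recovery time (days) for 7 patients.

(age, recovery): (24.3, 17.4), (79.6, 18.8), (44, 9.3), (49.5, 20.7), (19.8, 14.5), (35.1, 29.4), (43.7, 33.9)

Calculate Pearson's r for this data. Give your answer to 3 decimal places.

n = 7, Σx = 296, Σy = 144, Σx² = 14846.64, Σy² = 3395, Σxy = 6153.62
nΣxy − ΣxΣy = 43075.34 − 42624 = 451.34
nΣx² − (Σx)² = 103926.48 − 87616 = 16310.48; nΣy² − (Σy)² = 23765 − 20736 = 3029
r = 451.34 / √(16310.48 × 3029) = 451.34 / 7028.8295 ≈ 0.064

0.064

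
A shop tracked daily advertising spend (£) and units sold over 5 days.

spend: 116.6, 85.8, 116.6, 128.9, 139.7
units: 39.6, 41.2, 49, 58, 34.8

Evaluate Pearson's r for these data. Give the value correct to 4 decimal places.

n = 5, Σx = 587.6, Σy = 222.6, Σx² = 70684.06, Σy² = 10241.64, Σxy = 26203.48
nΣxy − ΣxΣy = 131017.4 − 130799.76 = 217.64
nΣx² − (Σx)² = 353420.3 − 345273.76 = 8146.54; nΣy² − (Σy)² = 51208.2 − 49550.76 = 1657.44
r = 217.64 / √(8146.54 × 1657.44) = 217.64 / 3674.5614 ≈ 0.0592

0.0592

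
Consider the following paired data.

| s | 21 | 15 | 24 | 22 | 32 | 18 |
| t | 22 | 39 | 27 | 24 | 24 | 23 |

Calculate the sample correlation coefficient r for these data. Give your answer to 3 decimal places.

-0.502

n = 6, Σs = 132, Σt = 159, Σs² = 3074, Σt² = 4415, Σst = 3405
nΣst − ΣsΣt = 20430 − 20988 = -558
nΣs² − (Σs)² = 18444 − 17424 = 1020; nΣt² − (Σt)² = 26490 − 25281 = 1209
r = -558 / √(1020 × 1209) = -558 / 1110.4864 ≈ -0.502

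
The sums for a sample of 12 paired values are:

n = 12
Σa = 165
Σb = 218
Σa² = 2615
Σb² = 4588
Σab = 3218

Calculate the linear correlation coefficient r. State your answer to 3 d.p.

r = (nΣab − ΣaΣb) / √[(nΣa² − (Σa)²)(nΣb² − (Σb)²)]
Numerator: 12×3218 − 165×218 = 2646
Denominator: √[(31380 − 27225)(55056 − 47524)] = √[4155 × 7532] = 5594.2345
r = 2646 / 5594.2345 ≈ 0.473

0.473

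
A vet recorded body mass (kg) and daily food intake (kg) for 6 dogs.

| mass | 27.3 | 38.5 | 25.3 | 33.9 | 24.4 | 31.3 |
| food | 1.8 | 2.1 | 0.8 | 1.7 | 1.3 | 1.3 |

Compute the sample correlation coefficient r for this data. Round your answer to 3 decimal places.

n = 6, Σx = 180.7, Σy = 9, Σx² = 5591.89, Σy² = 14.56, Σxy = 280.27
nΣxy − ΣxΣy = 1681.62 − 1626.3 = 55.32
nΣx² − (Σx)² = 33551.34 − 32652.49 = 898.85; nΣy² − (Σy)² = 87.36 − 81 = 6.36
r = 55.32 / √(898.85 × 6.36) = 55.32 / 75.6088 ≈ 0.732

0.732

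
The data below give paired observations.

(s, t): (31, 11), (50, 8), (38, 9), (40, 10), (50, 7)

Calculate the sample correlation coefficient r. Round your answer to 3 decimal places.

n = 5, Σs = 209, Σt = 45, Σs² = 9005, Σt² = 415, Σst = 1833
nΣst − ΣsΣt = 9165 − 9405 = -240
nΣs² − (Σs)² = 45025 − 43681 = 1344; nΣt² − (Σt)² = 2075 − 2025 = 50
r = -240 / √(1344 × 50) = -240 / 259.2296 ≈ -0.926

-0.926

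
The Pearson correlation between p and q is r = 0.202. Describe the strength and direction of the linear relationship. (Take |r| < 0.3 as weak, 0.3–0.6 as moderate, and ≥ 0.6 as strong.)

weak positive

r = 0.202 > 0 so the relationship is positive.
|r| = 0.202, which falls in the weak range.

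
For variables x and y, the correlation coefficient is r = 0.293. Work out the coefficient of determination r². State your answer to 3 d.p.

r² = (0.293)² = 0.086

0.086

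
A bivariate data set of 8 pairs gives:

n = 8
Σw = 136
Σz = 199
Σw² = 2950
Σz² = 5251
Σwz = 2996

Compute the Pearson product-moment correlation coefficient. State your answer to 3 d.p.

r = (nΣwz − ΣwΣz) / √[(nΣw² − (Σw)²)(nΣz² − (Σz)²)]
Numerator: 8×2996 − 136×199 = -3096
Denominator: √[(23600 − 18496)(42008 − 39601)] = √[5104 × 2407] = 3505.0432
r = -3096 / 3505.0432 ≈ -0.883

-0.883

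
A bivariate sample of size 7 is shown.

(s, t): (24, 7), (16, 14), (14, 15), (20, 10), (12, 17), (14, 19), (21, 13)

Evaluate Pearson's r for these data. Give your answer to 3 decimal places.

n = 7, Σs = 121, Σt = 95, Σs² = 2209, Σt² = 1389, Σst = 1545
nΣst − ΣsΣt = 10815 − 11495 = -680
nΣs² − (Σs)² = 15463 − 14641 = 822; nΣt² − (Σt)² = 9723 − 9025 = 698
r = -680 / √(822 × 698) = -680 / 757.4668 ≈ -0.898

-0.898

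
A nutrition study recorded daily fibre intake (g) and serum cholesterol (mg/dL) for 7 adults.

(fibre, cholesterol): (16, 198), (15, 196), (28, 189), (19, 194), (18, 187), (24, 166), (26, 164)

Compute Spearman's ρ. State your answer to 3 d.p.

Rank fibre: 2, 1, 7, 4, 3, 5, 6
Rank cholesterol: 7, 6, 4, 5, 3, 2, 1
d = rank(fibre) − rank(cholesterol): -5, -5, 3, -1, 0, 3, 5; Σd² = 94
ρ = 1 − 6Σd² / [n(n²−1)] = 1 − 6×94 / (7×48) = 1 − 564/336 ≈ -0.679

-0.679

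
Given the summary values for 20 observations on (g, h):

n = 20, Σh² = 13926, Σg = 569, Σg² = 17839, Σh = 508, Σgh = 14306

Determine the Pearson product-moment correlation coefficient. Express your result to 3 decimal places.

r = (nΣgh − ΣgΣh) / √[(nΣg² − (Σg)²)(nΣh² − (Σh)²)]
Numerator: 20×14306 − 569×508 = -2932
Denominator: √[(356780 − 323761)(278520 − 258064)] = √[33019 × 20456] = 25989.1644
r = -2932 / 25989.1644 ≈ -0.113

-0.113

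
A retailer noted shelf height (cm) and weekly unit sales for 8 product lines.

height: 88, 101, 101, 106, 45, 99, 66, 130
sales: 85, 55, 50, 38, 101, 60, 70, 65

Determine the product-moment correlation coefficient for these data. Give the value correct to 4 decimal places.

-0.6966

n = 8, Σx = 736, Σy = 524, Σx² = 72464, Σy² = 37120, Σxy = 45668
nΣxy − ΣxΣy = 365344 − 385664 = -20320
nΣx² − (Σx)² = 579712 − 541696 = 38016; nΣy² − (Σy)² = 296960 − 274576 = 22384
r = -20320 / √(38016 × 22384) = -20320 / 29171.0498 ≈ -0.6966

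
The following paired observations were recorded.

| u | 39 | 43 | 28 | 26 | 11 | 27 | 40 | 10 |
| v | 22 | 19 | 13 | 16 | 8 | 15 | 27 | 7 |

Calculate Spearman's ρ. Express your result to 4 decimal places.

0.8333

Rank u: 6, 8, 5, 3, 2, 4, 7, 1
Rank v: 7, 6, 3, 5, 2, 4, 8, 1
d = rank(u) − rank(v): -1, 2, 2, -2, 0, 0, -1, 0; Σd² = 14
ρ = 1 − 6Σd² / [n(n²−1)] = 1 − 6×14 / (8×63) = 1 − 84/504 ≈ 0.8333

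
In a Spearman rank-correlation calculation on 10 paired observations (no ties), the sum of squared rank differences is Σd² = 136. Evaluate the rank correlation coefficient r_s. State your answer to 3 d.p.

ρ = 1 − 6Σd² / [n(n²−1)] = 1 − 6×136 / (10×99)
  = 1 − 816/990 = 1 − 0.8242 ≈ 0.176

0.176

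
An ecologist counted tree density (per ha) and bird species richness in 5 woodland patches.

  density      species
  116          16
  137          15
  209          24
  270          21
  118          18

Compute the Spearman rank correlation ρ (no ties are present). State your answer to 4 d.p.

0.6000

Rank density: 1, 3, 4, 5, 2
Rank species: 2, 1, 5, 4, 3
d = rank(density) − rank(species): -1, 2, -1, 1, -1; Σd² = 8
ρ = 1 − 6Σd² / [n(n²−1)] = 1 − 6×8 / (5×24) = 1 − 48/120 ≈ 0.6000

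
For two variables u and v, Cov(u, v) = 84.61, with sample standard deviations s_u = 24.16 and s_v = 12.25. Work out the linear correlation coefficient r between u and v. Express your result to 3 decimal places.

r = Cov(u,v) / (s_u · s_v) = 84.61 / (24.16 × 12.25)
  = 84.61 / 295.9600 ≈ 0.286

0.286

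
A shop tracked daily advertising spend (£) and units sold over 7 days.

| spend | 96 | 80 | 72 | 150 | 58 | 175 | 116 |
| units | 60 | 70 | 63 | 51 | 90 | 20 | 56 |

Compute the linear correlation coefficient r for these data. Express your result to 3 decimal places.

n = 7, Σx = 747, Σy = 410, Σx² = 90745, Σy² = 26706, Σxy = 38762
nΣxy − ΣxΣy = 271334 − 306270 = -34936
nΣx² − (Σx)² = 635215 − 558009 = 77206; nΣy² − (Σy)² = 186942 − 168100 = 18842
r = -34936 / √(77206 × 18842) = -34936 / 38140.7322 ≈ -0.916

-0.916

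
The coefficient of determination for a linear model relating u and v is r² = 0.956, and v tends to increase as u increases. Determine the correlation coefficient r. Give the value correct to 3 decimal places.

|r| = √0.956 = 0.978
The association is positive, so r = 0.978.

0.978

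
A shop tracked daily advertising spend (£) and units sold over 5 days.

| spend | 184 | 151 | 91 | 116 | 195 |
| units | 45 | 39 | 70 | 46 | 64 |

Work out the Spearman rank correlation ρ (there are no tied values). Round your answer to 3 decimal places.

Rank spend: 4, 3, 1, 2, 5
Rank units: 2, 1, 5, 3, 4
d = rank(spend) − rank(units): 2, 2, -4, -1, 1; Σd² = 26
ρ = 1 − 6Σd² / [n(n²−1)] = 1 − 6×26 / (5×24) = 1 − 156/120 ≈ -0.300

-0.300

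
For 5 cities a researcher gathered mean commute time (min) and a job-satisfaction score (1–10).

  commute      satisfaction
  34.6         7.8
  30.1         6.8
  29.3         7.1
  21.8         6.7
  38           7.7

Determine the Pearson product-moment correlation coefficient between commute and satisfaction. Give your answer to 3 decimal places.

0.871

n = 5, Σx = 153.8, Σy = 36.1, Σx² = 4880.9, Σy² = 261.67, Σxy = 1121.25
nΣxy − ΣxΣy = 5606.25 − 5552.18 = 54.07
nΣx² − (Σx)² = 24404.5 − 23654.44 = 750.06; nΣy² − (Σy)² = 1308.35 − 1303.21 = 5.14
r = 54.07 / √(750.06 × 5.14) = 54.07 / 62.0911 ≈ 0.871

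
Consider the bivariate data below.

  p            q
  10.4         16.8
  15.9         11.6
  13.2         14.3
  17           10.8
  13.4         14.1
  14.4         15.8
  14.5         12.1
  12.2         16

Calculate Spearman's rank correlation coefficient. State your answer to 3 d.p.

-0.929

Rank p: 1, 7, 3, 8, 4, 5, 6, 2
Rank q: 8, 2, 5, 1, 4, 6, 3, 7
d = rank(p) − rank(q): -7, 5, -2, 7, 0, -1, 3, -5; Σd² = 162
ρ = 1 − 6Σd² / [n(n²−1)] = 1 − 6×162 / (8×63) = 1 − 972/504 ≈ -0.929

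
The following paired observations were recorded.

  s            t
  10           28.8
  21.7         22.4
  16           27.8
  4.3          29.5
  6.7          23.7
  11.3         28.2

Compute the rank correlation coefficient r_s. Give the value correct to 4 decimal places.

Rank s: 3, 6, 5, 1, 2, 4
Rank t: 5, 1, 3, 6, 2, 4
d = rank(s) − rank(t): -2, 5, 2, -5, 0, 0; Σd² = 58
ρ = 1 − 6Σd² / [n(n²−1)] = 1 − 6×58 / (6×35) = 1 − 348/210 ≈ -0.6571

-0.6571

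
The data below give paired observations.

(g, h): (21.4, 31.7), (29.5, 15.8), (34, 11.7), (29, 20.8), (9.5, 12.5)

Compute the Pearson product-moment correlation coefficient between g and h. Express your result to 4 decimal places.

-0.0592

n = 5, Σg = 123.4, Σh = 92.5, Σg² = 3415.46, Σh² = 1980.31, Σgh = 2264.23
nΣgh − ΣgΣh = 11321.15 − 11414.5 = -93.35
nΣg² − (Σg)² = 17077.3 − 15227.56 = 1849.74; nΣh² − (Σh)² = 9901.55 − 8556.25 = 1345.3
r = -93.35 / √(1849.74 × 1345.3) = -93.35 / 1577.4838 ≈ -0.0592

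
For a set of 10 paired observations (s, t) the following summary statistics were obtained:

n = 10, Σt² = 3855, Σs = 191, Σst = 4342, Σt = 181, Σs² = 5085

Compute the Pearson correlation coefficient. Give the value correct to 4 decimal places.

r = (nΣst − ΣsΣt) / √[(nΣs² − (Σs)²)(nΣt² − (Σt)²)]
Numerator: 10×4342 − 191×181 = 8849
Denominator: √[(50850 − 36481)(38550 − 32761)] = √[14369 × 5789] = 9120.4244
r = 8849 / 9120.4244 ≈ 0.9702

0.9702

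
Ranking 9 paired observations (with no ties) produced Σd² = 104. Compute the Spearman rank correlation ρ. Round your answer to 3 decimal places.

0.133

ρ = 1 − 6Σd² / [n(n²−1)] = 1 − 6×104 / (9×80)
  = 1 − 624/720 = 1 − 0.8667 ≈ 0.133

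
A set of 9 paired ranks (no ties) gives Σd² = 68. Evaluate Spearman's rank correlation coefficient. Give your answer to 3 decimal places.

0.433

ρ = 1 − 6Σd² / [n(n²−1)] = 1 − 6×68 / (9×80)
  = 1 − 408/720 = 1 − 0.5667 ≈ 0.433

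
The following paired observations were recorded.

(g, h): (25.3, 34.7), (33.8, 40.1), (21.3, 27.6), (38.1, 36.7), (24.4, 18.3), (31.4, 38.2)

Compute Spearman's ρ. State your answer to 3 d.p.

0.771

Rank g: 3, 5, 1, 6, 2, 4
Rank h: 3, 6, 2, 4, 1, 5
d = rank(g) − rank(h): 0, -1, -1, 2, 1, -1; Σd² = 8
ρ = 1 − 6Σd² / [n(n²−1)] = 1 − 6×8 / (6×35) = 1 − 48/210 ≈ 0.771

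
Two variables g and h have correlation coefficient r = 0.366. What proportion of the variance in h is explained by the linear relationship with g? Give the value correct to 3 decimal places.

r² = (0.366)² = 0.134

0.134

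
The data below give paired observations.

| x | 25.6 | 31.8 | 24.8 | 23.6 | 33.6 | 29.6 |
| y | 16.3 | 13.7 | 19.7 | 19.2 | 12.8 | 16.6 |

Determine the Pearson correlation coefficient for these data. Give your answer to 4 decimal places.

-0.9233

n = 6, Σx = 169, Σy = 98.3, Σx² = 4843.72, Σy² = 1649.51, Σxy = 2716.06
nΣxy − ΣxΣy = 16296.36 − 16612.7 = -316.34
nΣx² − (Σx)² = 29062.32 − 28561 = 501.32; nΣy² − (Σy)² = 9897.06 − 9662.89 = 234.17
r = -316.34 / √(501.32 × 234.17) = -316.34 / 342.6282 ≈ -0.9233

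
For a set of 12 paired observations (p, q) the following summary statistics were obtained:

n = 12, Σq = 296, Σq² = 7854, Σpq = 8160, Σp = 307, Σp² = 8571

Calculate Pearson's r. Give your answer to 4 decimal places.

0.9331

r = (nΣpq − ΣpΣq) / √[(nΣp² − (Σp)²)(nΣq² − (Σq)²)]
Numerator: 12×8160 − 307×296 = 7048
Denominator: √[(102852 − 94249)(94248 − 87616)] = √[8603 × 6632] = 7553.4824
r = 7048 / 7553.4824 ≈ 0.9331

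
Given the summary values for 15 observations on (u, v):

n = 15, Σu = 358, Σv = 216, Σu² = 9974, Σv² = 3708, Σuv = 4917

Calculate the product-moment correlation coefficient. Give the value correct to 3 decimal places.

-0.258

r = (nΣuv − ΣuΣv) / √[(nΣu² − (Σu)²)(nΣv² − (Σv)²)]
Numerator: 15×4917 − 358×216 = -3573
Denominator: √[(149610 − 128164)(55620 − 46656)] = √[21446 × 8964] = 13865.1341
r = -3573 / 13865.1341 ≈ -0.258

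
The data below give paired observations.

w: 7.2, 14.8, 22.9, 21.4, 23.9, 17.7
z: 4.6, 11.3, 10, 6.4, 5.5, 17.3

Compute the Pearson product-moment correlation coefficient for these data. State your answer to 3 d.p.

n = 6, Σw = 107.9, Σz = 55.1, Σw² = 2137.75, Σz² = 619.35, Σwz = 1003.98
nΣwz − ΣwΣz = 6023.88 − 5945.29 = 78.59
nΣw² − (Σw)² = 12826.5 − 11642.41 = 1184.09; nΣz² − (Σz)² = 3716.1 − 3036.01 = 680.09
r = 78.59 / √(1184.09 × 680.09) = 78.59 / 897.3783 ≈ 0.088

0.088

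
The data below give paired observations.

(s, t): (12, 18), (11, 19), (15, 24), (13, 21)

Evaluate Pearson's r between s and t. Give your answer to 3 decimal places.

n = 4, Σs = 51, Σt = 82, Σs² = 659, Σt² = 1702, Σst = 1058
nΣst − ΣsΣt = 4232 − 4182 = 50
nΣs² − (Σs)² = 2636 − 2601 = 35; nΣt² − (Σt)² = 6808 − 6724 = 84
r = 50 / √(35 × 84) = 50 / 54.2218 ≈ 0.922

0.922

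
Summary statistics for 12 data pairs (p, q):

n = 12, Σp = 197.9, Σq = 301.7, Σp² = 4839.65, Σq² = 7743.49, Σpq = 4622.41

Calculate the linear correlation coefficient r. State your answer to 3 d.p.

r = (nΣpq − ΣpΣq) / √[(nΣp² − (Σp)²)(nΣq² − (Σq)²)]
Numerator: 12×4622.41 − 197.9×301.7 = -4237.51
Denominator: √[(58075.8 − 39164.41)(92921.88 − 91022.89)] = √[18911.39 × 1898.99] = 5992.7073
r = -4237.51 / 5992.7073 ≈ -0.707

-0.707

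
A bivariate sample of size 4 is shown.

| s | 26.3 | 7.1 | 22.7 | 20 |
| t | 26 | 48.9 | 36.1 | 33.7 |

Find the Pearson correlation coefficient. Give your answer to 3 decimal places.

-0.958

n = 4, Σs = 76.1, Σt = 144.7, Σs² = 1657.39, Σt² = 5506.11, Σst = 2524.46
nΣst − ΣsΣt = 10097.84 − 11011.67 = -913.83
nΣs² − (Σs)² = 6629.56 − 5791.21 = 838.35; nΣt² − (Σt)² = 22024.44 − 20938.09 = 1086.35
r = -913.83 / √(838.35 × 1086.35) = -913.83 / 954.3278 ≈ -0.958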